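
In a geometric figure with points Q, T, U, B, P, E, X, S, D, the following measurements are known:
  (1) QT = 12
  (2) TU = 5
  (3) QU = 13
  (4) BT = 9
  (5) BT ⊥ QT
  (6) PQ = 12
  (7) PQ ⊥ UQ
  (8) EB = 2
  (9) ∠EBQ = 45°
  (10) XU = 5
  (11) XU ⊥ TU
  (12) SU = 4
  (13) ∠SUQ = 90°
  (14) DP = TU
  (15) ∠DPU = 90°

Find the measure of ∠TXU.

Step 1: By the law of cosines on triangle XUT: XT² = 5² + 5² − 2·5·5·cos(90°) = 50, so XT = 5·√2.
Step 2: By the inverse law of cosines on triangle TXU: cos(∠TXU) = ((5·√2)² + 5² − 5²) / (2·5·√2·5) = 50/70.71 = 0.7071, so ∠TXU = 45°.

Therefore, the measure of angle ∠TXU = 45°.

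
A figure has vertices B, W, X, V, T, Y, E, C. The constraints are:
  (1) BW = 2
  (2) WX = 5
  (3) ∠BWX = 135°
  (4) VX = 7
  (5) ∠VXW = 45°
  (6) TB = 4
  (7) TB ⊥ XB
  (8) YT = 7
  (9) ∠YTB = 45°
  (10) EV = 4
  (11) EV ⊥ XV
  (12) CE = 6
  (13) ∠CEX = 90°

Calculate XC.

Step 1: By the law of cosines on triangle EVX: EX² = 4² + 7² − 2·4·7·cos(90°) = 65, so EX = √65.
Step 2: By the law of cosines on triangle XEC: XC² = √65² + 6² − 2·√65·6·cos(90°) = 101, so XC = √101.

Therefore, the length of XC = √101.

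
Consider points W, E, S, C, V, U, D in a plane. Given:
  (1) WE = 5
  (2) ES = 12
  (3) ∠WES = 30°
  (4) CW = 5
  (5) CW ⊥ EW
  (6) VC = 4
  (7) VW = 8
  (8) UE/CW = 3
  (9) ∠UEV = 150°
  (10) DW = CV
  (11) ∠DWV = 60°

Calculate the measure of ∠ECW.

Step 1: By the law of cosines on triangle CWE: CE² = 5² + 5² − 2·5·5·cos(90°) = 50, so CE = 5·√2.
Step 2: By the inverse law of cosines on triangle ECW: cos(∠ECW) = ((5·√2)² + 5² − 5²) / (2·5·√2·5) = 50/70.71 = 0.7071, so ∠ECW = 45°.

Therefore, the measure of angle ∠ECW = 45°.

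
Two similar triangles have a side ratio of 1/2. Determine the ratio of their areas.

Area ratio = (side ratio)^2 = (1/2)^2 = 1:4.

1:4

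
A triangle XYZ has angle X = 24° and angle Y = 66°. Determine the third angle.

Let angle Z = x. Then 24 + 66 + x = 180.
x = 180 - 90 = 90 degrees.

90 degrees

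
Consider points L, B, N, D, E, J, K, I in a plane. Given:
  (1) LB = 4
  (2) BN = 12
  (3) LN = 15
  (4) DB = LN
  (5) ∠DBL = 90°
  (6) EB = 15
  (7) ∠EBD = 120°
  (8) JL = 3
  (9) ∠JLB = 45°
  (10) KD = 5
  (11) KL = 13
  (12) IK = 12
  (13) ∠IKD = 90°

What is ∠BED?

From the given relations: DB = LN = 15.
Step 1: By the law of cosines on triangle EBD: ED² = 15² + 15² − 2·15·15·cos(120°) = 675, so ED = 15·√3.
Step 2: By the inverse law of cosines on triangle BED: cos(∠BED) = (15² + (15·√3)² − 15²) / (2·15·15·√3) = 675/779.42 = 0.866, so ∠BED = 30°.

Therefore, the measure of angle ∠BED = 30°.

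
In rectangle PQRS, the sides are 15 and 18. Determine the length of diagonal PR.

Using the Pythagorean theorem:
d² = 15² + 18² = 225 + 324 = 549
d = sqrt(549) = 3*sqrt(61)

3*sqrt(61)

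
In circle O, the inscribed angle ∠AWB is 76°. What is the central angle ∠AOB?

The inscribed angle theorem states that a central angle is always twice any inscribed angle that subtends the same arc.
Since the inscribed angle is 76°, the central angle = 2 × 76° = 152°.

152°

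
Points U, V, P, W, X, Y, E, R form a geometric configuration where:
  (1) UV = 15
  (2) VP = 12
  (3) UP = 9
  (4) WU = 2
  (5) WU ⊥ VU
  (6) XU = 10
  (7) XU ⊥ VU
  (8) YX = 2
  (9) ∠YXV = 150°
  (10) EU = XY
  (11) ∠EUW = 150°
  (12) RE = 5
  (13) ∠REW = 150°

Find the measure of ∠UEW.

From the given relations: EU = XY = 2.
Step 1: By the law of cosines on triangle EUW: EW² = 2² + 2² − 2·2·2·cos(150°) = 14.93, so EW ≈ 3.86.
Step 2: By the inverse law of cosines on triangle UEW: cos(∠UEW) = (2² + 3.86² − 2²) / (2·2·3.86) = 14.93/15.45 = 0.9659, so ∠UEW = 15°.

Therefore, the measure of angle ∠UEW = 15°.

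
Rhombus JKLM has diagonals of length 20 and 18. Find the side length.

The diagonals of a rhombus bisect each other at right angles.
Half-diagonals: 20/2 = 10 and 18/2 = 9
side = sqrt(10^2 + 9^2)
side = sqrt(100 + 81)
side = sqrt(181)

sqrt(181)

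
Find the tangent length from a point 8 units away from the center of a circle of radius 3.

Let T be the point of tangency. Then QT ⊥ AT (radius ⊥ tangent).
In right triangle QTA: QA² = QT² + AT²
8² = 3² + AT²
AT² = 55, AT = sqrt(55)

sqrt(55)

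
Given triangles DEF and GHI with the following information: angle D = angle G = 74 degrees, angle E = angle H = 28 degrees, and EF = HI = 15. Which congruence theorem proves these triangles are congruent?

The given information provides:
angle D = angle G = 74 degrees, angle E = angle H = 28 degrees, and EF = HI = 15
This matches the AAS congruence theorem.
Two pairs of corresponding angles and a non-included side are equal (Angle-Angle-Side).

AAS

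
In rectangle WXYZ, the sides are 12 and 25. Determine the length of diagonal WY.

Using the Pythagorean theorem:
d² = 12² + 25² = 144 + 625 = 769
d = sqrt(769)

sqrt(769)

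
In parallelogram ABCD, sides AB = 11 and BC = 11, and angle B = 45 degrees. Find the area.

Area = 11 * 11 * sin(45°) = 121 * sqrt(2)/2 = 121*sqrt(2)/2

121*sqrt(2)/2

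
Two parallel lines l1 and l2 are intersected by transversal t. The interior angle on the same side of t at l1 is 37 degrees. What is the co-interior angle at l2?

Co-interior angles (same-side interior) formed by parallel lines and a transversal are supplementary (sum to 180 degrees).
The given angle is 37 degrees.
The co-interior angle = 180 - 37 = 143 degrees.

143 degrees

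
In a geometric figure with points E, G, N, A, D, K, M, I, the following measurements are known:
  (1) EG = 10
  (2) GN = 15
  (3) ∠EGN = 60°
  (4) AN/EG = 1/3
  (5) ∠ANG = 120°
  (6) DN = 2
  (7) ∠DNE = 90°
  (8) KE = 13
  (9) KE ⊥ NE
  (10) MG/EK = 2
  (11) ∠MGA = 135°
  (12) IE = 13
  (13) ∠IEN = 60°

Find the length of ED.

Step 1: By the law of cosines on triangle EGN: EN² = 10² + 15² − 2·10·15·cos(60°) = 175, so EN = 5·√7.
Step 2: By the law of cosines on triangle END: ED² = (5·√7)² + 2² − 2·5·√7·2·cos(90°) = 179, so ED = √179.

Therefore, the length of ED = √179.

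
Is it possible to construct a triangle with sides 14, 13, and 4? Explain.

Yes.
The triangle inequality requires that the sum of any two sides exceeds the third.
Here 4 + 13 = 17 > 14, so the condition is met.

Yes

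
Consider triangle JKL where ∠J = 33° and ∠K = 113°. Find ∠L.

Let angle L = x. Then 33 + 113 + x = 180.
x = 180 - 146 = 34 degrees.

34 degrees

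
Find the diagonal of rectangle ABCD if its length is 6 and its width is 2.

d = sqrt(6^2 + 2^2) = sqrt(40) = 2*sqrt(10)

2*sqrt(10)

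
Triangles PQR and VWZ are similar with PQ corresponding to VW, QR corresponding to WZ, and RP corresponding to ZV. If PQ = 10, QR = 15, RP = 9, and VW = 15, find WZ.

Since the triangles are similar, the ratio of corresponding sides is constant.
Scale factor k = VW / PQ = 15 / 10 = 3/2
WZ = k * QR = 3/2 * 15 = 45/2

45/2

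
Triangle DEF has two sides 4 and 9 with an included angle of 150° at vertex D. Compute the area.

Area = (1/2) * DE * DF * sin(D)
Area = (1/2) * 4 * 9 * sin(150°)
Area = (1/2) * 4 * 9 * 1/2
Area = 9

9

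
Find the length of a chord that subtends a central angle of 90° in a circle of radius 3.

Chord = 2(3) sin(45°) = 3*sqrt(2)

3*sqrt(2)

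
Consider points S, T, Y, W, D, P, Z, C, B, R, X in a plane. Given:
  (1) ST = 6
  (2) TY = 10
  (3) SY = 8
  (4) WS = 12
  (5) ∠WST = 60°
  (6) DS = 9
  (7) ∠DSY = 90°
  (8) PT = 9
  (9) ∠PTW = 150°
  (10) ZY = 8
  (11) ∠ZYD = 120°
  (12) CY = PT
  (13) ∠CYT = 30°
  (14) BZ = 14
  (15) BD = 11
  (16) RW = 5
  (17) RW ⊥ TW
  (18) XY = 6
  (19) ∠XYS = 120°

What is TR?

Step 1: By the law of cosines on triangle TSW: TW² = 6² + 12² − 2·6·12·cos(60°) = 108, so TW = 6·√3.
Step 2: By the law of cosines on triangle TWR: TR² = (6·√3)² + 5² − 2·6·√3·5·cos(90°) = 133, so TR = √133.

Therefore, the length of TR = √133.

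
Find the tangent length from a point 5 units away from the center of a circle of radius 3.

The tangent, radius, and line from the external point to the center form a right triangle.
The right angle is where the tangent meets the radius.
By the Pythagorean theorem: tangent² + 3² = 5²
tangent² = 25 - 9 = 16
tangent = 4

4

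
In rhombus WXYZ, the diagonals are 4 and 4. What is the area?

Area of a rhombus = (d1 * d2) / 2
Area = (4 * 4) / 2
Area = 16 / 2
Area = 8

8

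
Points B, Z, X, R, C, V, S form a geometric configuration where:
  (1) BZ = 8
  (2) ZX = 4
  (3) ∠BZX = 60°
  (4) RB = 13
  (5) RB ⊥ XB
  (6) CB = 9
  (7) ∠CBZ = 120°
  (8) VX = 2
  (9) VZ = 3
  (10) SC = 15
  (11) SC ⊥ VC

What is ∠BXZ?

Step 1: By the law of cosines on triangle XZB: XB² = 4² + 8² − 2·4·8·cos(60°) = 48, so XB = 4·√3.
Step 2: By the inverse law of cosines on triangle BXZ: cos(∠BXZ) = ((4·√3)² + 4² − 8²) / (2·4·√3·4) = 0/55.43 = 0, so ∠BXZ = 90°.

Therefore, the measure of angle ∠BXZ = 90°.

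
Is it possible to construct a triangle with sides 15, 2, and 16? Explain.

Yes.
The triangle inequality requires that the sum of any two sides exceeds the third.
Here 2 + 15 = 17 > 16, so the condition is met.

Yes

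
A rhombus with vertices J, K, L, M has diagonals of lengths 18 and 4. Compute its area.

Area of a rhombus = (d1 * d2) / 2
Area = (18 * 4) / 2
Area = 72 / 2
Area = 36

36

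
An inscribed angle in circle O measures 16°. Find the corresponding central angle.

Central angle = 2 × 16° = 32° (inscribed angle theorem).

32°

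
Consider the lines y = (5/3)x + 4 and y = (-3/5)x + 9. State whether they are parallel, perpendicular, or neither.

Slope of line 1: m1 = 5/3
Slope of line 2: m2 = -3/5
m1 * m2 = (5/3) * (-3/5) = -1 = -1, so the lines are perpendicular.

Perpendicular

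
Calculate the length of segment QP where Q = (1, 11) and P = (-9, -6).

d = sqrt((-10)^2 + (-17)^2) = sqrt(389)

sqrt(389)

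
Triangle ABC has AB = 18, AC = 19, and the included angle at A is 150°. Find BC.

Law of cosines: BC^2 = 18^2 + 19^2 - 2(18)(19)cos(150°) = 342*sqrt(3) + 685, so BC = sqrt(342*sqrt(3) + 685).

sqrt(342*sqrt(3) + 685)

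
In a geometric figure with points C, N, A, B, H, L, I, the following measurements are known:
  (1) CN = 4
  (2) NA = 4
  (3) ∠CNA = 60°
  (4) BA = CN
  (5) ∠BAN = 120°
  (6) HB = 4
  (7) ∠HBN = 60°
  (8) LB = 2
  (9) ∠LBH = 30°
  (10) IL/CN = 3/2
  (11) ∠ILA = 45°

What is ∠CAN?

Step 1: By the law of cosines on triangle ANC: AC² = 4² + 4² − 2·4·4·cos(60°) = 16, so AC = 4.
Step 2: By the inverse law of cosines on triangle CAN: cos(∠CAN) = (4² + 4² − 4²) / (2·4·4) = 16/32 = 0.5, so ∠CAN = 60°.

Therefore, the measure of angle ∠CAN = 60°.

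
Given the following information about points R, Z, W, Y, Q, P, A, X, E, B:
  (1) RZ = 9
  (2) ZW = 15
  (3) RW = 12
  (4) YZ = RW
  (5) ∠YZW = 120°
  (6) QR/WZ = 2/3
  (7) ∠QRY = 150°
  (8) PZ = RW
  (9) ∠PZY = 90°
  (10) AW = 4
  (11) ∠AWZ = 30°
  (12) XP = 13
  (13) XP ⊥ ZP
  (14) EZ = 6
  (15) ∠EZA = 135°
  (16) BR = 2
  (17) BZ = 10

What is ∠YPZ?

From the given relations: PZ = RW = 12; YZ = RW = 12.
Step 1: By the law of cosines on triangle PZY: PY² = 12² + 12² − 2·12·12·cos(90°) = 288, so PY = 12·√2.
Step 2: By the inverse law of cosines on triangle YPZ: cos(∠YPZ) = ((12·√2)² + 12² − 12²) / (2·12·√2·12) = 288/407.29 = 0.7071, so ∠YPZ = 45°.

Therefore, the measure of angle ∠YPZ = 45°.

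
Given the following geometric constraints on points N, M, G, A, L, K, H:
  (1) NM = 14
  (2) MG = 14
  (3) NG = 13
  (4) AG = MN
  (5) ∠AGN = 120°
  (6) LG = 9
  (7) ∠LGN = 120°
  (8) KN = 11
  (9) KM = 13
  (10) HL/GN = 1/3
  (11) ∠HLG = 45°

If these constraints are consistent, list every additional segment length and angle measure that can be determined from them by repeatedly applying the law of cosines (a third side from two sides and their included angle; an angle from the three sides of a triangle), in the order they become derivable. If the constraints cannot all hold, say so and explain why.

The constraints are consistent. Derivable facts, in order:
After 1 step:
- GH ≈ 6.68
- NA ≈ 23.39
- NL ≈ 19.16
- ∠GMN = 55.33°
- ∠GNM = 62.34°
- ∠KMN = 47.91°
- ∠KNM = 61.28°
- ∠MGN = 62.34°
- ∠MKN = 70.81°
After 2 steps:
- ∠ANG = 31.22°
- ∠GAN = 28.78°
- ∠GHL = 107.7°
- ∠GLN = 35.99°
- ∠GNL = 24.01°
- ∠HGL = 27.3°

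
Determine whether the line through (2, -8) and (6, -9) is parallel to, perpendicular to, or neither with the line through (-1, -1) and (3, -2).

Slope of line 1: m1 = (-9 - -8)/(6 - 2) = -1/4 = -1/4
Slope of line 2: m2 = (-2 - -1)/(3 - -1) = -1/4 = -1/4
m1 = m2, so the lines are parallel.

Parallel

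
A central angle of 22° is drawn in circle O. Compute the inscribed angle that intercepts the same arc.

Inscribed angle = 22° / 2 = 11° (inscribed angle theorem).

11°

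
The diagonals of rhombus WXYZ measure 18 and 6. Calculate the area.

The diagonals of a rhombus divide it into four right triangles.
Each triangle has legs 18/ 2 = 9 and 6/2 = 3, so each has area (1/2)*9*3 = 27/2.
Four such triangles give total area = (d1 * d2) / 2 = 54.

54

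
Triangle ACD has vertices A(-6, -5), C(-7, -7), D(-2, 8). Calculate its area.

Shoelace: Area = (1/2)|-6(-7-8) + -7(8--5) + -2(-5--7)| = (1/2)(5) = 5/2

5/2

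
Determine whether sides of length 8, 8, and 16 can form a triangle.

Check the triangle inequality: 8 + 8 = 16 ≤ 16.
Since the sum of two sides does not exceed the third, no triangle can be formed.

No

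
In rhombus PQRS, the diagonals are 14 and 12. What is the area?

Area of a rhombus = (d1 * d2) / 2
Area = (14 * 12) / 2
Area = 168 / 2
Area = 84

84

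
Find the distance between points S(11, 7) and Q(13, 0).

The horizontal distance is |13 - 11| = 2 and the vertical distance is |0 - 7| = 7.
By the Pythagorean theorem, d = sqrt(2^2 + 7^2) = sqrt(53).

sqrt(53)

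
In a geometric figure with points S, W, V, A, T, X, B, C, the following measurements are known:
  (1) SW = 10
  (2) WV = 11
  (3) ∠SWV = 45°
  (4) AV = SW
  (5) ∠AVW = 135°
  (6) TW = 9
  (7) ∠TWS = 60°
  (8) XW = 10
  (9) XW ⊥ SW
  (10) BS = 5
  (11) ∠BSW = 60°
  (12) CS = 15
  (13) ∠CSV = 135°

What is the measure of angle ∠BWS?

Step 1: By the law of cosines on triangle WSB: WB² = 10² + 5² − 2·10·5·cos(60°) = 75, so WB = 5·√3.
Step 2: By the inverse law of cosines on triangle BWS: cos(∠BWS) = ((5·√3)² + 10² − 5²) / (2·5·√3·10) = 150/173.21 = 0.866, so ∠BWS = 30°.

Therefore, the measure of angle ∠BWS = 30°.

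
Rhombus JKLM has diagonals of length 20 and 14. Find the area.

Area = (20 * 14) / 2 = 280 / 2 = 140

140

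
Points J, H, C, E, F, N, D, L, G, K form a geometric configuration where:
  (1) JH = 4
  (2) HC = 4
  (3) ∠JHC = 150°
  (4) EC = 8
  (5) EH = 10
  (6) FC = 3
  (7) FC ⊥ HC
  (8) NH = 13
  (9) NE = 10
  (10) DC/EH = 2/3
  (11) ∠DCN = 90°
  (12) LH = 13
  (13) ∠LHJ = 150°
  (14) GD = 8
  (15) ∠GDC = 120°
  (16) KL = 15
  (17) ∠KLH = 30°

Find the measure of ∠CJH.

Step 1: By the law of cosines on triangle JHC: JC² = 4² + 4² − 2·4·4·cos(150°) = 59.71, so JC ≈ 7.73.
Step 2: By the inverse law of cosines on triangle CJH: cos(∠CJH) = (7.73² + 4² − 4²) / (2·7.73·4) = 59.71/61.82 = 0.9659, so ∠CJH = 15°.

Therefore, the measure of angle ∠CJH = 15°.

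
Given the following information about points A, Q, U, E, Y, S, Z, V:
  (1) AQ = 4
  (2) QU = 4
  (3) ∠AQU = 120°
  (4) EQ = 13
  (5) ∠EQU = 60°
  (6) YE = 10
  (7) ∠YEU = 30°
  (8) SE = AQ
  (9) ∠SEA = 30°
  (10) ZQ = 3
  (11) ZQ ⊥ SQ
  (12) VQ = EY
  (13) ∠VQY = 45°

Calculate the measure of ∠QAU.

Step 1: By the law of cosines on triangle AQU: AU² = 4² + 4² − 2·4·4·cos(120°) = 48, so AU = 4·√3.
Step 2: By the inverse law of cosines on triangle QAU: cos(∠QAU) = (4² + (4·√3)² − 4²) / (2·4·4·√3) = 48/55.43 = 0.866, so ∠QAU = 30°.

Therefore, the measure of angle ∠QAU = 30°.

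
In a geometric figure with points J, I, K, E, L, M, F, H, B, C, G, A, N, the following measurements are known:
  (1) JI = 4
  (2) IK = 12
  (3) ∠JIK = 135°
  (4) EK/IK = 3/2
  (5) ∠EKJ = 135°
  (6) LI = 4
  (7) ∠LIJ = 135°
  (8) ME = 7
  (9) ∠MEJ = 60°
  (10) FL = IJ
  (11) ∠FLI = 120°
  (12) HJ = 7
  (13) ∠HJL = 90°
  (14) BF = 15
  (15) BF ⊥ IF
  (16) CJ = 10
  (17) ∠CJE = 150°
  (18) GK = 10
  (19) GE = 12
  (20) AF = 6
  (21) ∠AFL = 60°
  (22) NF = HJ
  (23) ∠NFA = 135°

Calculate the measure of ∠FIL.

From the given relations: FL = IJ = 4.
Step 1: By the law of cosines on triangle ILF: IF² = 4² + 4² − 2·4·4·cos(120°) = 48, so IF = 4·√3.
Step 2: By the inverse law of cosines on triangle FIL: cos(∠FIL) = ((4·√3)² + 4² − 4²) / (2·4·√3·4) = 48/55.43 = 0.866, so ∠FIL = 30°.

Therefore, the measure of angle ∠FIL = 30°.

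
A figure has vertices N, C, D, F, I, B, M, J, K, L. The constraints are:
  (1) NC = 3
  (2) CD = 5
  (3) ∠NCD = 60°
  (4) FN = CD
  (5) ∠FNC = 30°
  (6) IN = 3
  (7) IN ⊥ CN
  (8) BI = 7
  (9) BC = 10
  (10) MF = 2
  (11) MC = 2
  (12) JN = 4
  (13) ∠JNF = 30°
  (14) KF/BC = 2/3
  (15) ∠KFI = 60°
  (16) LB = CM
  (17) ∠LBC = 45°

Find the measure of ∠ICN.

Step 1: By the law of cosines on triangle CNI: CI² = 3² + 3² − 2·3·3·cos(90°) = 18, so CI = 3·√2.
Step 2: By the inverse law of cosines on triangle ICN: cos(∠ICN) = ((3·√2)² + 3² − 3²) / (2·3·√2·3) = 18/25.46 = 0.7071, so ∠ICN = 45°.

Therefore, the measure of angle ∠ICN = 45°.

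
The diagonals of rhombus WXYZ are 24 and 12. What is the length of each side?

The diagonals of a rhombus bisect each other at right angles.
Half-diagonals: 24/2 = 12 and 12/2 = 6
side = sqrt(12^2 + 6^2)
side = sqrt(144 + 36)
side = sqrt(180) = 6*sqrt(5)

6*sqrt(5)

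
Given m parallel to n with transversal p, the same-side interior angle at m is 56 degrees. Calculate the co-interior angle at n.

Co-interior (same-side interior) angles are between the parallel lines on the same side of the transversal.
Unlike corresponding or alternate interior angles, they are supplementary rather than equal.
So the angle = 180 - 56 = 124 degrees.

124 degrees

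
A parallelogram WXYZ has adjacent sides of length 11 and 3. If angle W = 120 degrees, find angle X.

Consecutive angles are supplementary: angle X = 180 - 120 = 60 degrees.

60 degrees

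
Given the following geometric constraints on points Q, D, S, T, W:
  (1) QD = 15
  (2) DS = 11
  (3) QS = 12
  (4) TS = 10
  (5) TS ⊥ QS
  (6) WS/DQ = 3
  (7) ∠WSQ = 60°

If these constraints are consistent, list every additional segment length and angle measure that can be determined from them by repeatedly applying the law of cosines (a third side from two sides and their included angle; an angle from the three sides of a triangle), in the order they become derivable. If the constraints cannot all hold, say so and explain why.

The constraints are consistent. Derivable facts, in order:
After 1 step:
- QT = 2·√61
- QW = 3·√181
- ∠DQS = 46.46°
- ∠DSQ = 81.29°
- ∠QDS = 52.26°
After 2 steps:
- ∠QTS = 50.19°
- ∠QWS = 14.92°
- ∠SQT = 39.81°
- ∠SQW = 105.08°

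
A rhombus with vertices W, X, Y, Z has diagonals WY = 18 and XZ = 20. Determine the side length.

Half-diagonals are 9 and 10. side = sqrt(9^2 + 10^2) = sqrt(181)

sqrt(181)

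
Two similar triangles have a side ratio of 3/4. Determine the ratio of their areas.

Area ratio = (side ratio)^2 = (3/4)^2 = 9:16.

9:16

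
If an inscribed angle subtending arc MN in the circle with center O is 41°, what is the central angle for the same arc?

Central angle = 2 × 41° = 82° (inscribed angle theorem).

82°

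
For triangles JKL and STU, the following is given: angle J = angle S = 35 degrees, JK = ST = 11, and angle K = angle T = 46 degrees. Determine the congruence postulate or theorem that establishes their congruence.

Consider the given information: angle J = angle S = 35 degrees, JK = ST = 11, and angle K = angle T = 46 degrees
This is not SSS or AAS: SSS requires all three pairs of sides, but we don't have that. AAS requires two angles and a non-included side.
The correct criterion is ASA. Two pairs of corresponding angles and the included side are equal (Angle-Side-Angle).

ASA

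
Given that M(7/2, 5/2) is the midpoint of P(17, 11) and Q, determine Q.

Using the midpoint formula: M = ((x1 + x2)/2, (y1 + y2)/2)
We know M = (7/2, 5/2) and P = (17, 11)
For x: 7/2 = (17 + x2)/2, so x2 = 2*7/2 - 17 = -10
For y: 5/2 = (11 + y2)/2, so y2 = 2*5/2 - 11 = -6
Q = (-10, -6)

(-10, -6)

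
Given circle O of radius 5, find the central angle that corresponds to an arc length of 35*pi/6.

Arc length L = 2πr × θ/360, so θ = 360L / (2πr).
θ = 360 × 35*pi/6 / (2π × 5)
θ = 210°
θ = 210°

210°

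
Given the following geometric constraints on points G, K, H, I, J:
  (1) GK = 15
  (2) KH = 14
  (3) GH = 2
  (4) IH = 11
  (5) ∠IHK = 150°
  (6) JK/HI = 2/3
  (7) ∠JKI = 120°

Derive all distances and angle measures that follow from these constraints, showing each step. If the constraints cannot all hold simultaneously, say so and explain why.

The constraints are consistent.

From the given relations:
  JK = 2/3·HI = 2/3·11 ≈ 7.33

Step 1: From KH = 14, HI = 11, and ∠KHI = 150°, by the law of cosines:
  KI² = KH² + HI² - 2·KH·HI·cos(150°) = 196 + 121 + 266.7 = 583.7
  KI ≈ 24.16

Step 2: From GH = 2, GK = 15, HK = 14, by the inverse law of cosines:
  cos(∠HGK) = (GH² + GK² - HK²) / (2·GH·GK)
  ∠HGK = 56.63°

Step 3: From KG = 15, KH = 14, GH = 2, by the inverse law of cosines:
  cos(∠GKH) = (KG² + KH² - GH²) / (2·KG·KH)
  ∠GKH = 6.85°

Step 4: From HG = 2, HK = 14, GK = 15, by the inverse law of cosines:
  cos(∠GHK) = (HG² + HK² - GK²) / (2·HG·HK)
  ∠GHK = 116.51°

Step 5: From IK = 24.16, KJ = 7.33, and ∠IKJ = 120°, by the law of cosines:
  IJ² = IK² + KJ² - 2·IK·KJ·cos(120°) = 583.7 + 53.78 + 177.2 = 814.7
  IJ ≈ 28.54

Step 6: From KH = 14, KI = 24.16, HI = 11, by the inverse law of cosines:
  cos(∠HKI) = (KH² + KI² - HI²) / (2·KH·KI)
  ∠HKI = 13.16°

Step 7: From IH = 11, IK = 24.16, HK = 14, by the inverse law of cosines:
  cos(∠HIK) = (IH² + IK² - HK²) / (2·IH·IK)
  ∠HIK = 16.84°

Step 8: From IJ = 28.54, IK = 24.16, JK = 7.33, by the inverse law of cosines:
  cos(∠JIK) = (IJ² + IK² - JK²) / (2·IJ·IK)
  ∠JIK = 12.86°

Step 9: From JI = 28.54, JK = 7.33, IK = 24.16, by the inverse law of cosines:
  cos(∠IJK) = (JI² + JK² - IK²) / (2·JI·JK)
  ∠IJK = 47.14°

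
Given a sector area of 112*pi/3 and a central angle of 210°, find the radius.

Sector area A = πr² × θ/360, so r² = 360A / (πθ).
r² = 360 × 112*pi/3 / (π × 210)
r² = 64
r = 8

8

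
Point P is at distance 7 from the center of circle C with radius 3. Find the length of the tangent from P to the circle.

tangent = √(d² - r²) = √(7² - 3²) = √(49 - 9) = √40 = 2*sqrt(10)

2*sqrt(10)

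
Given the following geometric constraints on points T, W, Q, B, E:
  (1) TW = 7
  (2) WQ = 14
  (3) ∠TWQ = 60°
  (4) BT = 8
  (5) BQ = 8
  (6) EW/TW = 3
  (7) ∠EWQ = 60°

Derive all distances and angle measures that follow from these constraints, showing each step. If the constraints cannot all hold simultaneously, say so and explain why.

The constraints are consistent.

From the given relations:
  EW = 3·TW = 3·7 = 21

Step 1: From TW = 7, WQ = 14, and ∠TWQ = 60°, by the law of cosines:
  TQ² = TW² + WQ² - 2·TW·WQ·cos(60°) = 49 + 196 - 98 = 147
  TQ = 7·√3

Step 2: From QW = 14, WE = 21, and ∠QWE = 60°, by the law of cosines:
  QE² = QW² + WE² - 2·QW·WE·cos(60°) = 196 + 441 - 294 = 343
  QE = 7·√7

Step 3: From TB = 8, TQ = 7·√3, BQ = 8, by the inverse law of cosines:
  cos(∠BTQ) = (TB² + TQ² - BQ²) / (2·TB·TQ)
  ∠BTQ = 40.73°

Step 4: From TQ = 7·√3, TW = 7, QW = 14, by the inverse law of cosines:
  cos(∠QTW) = (TQ² + TW² - QW²) / (2·TQ·TW)
  ∠QTW = 90°

Step 5: From QB = 8, QT = 7·√3, BT = 8, by the inverse law of cosines:
  cos(∠BQT) = (QB² + QT² - BT²) / (2·QB·QT)
  ∠BQT = 40.73°

Step 6: From QE = 7·√7, QW = 14, EW = 21, by the inverse law of cosines:
  cos(∠EQW) = (QE² + QW² - EW²) / (2·QE·QW)
  ∠EQW = 79.11°

Step 7: From QT = 7·√3, QW = 14, TW = 7, by the inverse law of cosines:
  cos(∠TQW) = (QT² + QW² - TW²) / (2·QT·QW)
  ∠TQW = 30°

Step 8: From BQ = 8, BT = 8, QT = 7·√3, by the inverse law of cosines:
  cos(∠QBT) = (BQ² + BT² - QT²) / (2·BQ·BT)
  ∠QBT = 98.54°

Step 9: From EQ = 7·√7, EW = 21, QW = 14, by the inverse law of cosines:
  cos(∠QEW) = (EQ² + EW² - QW²) / (2·EQ·EW)
  ∠QEW = 40.89°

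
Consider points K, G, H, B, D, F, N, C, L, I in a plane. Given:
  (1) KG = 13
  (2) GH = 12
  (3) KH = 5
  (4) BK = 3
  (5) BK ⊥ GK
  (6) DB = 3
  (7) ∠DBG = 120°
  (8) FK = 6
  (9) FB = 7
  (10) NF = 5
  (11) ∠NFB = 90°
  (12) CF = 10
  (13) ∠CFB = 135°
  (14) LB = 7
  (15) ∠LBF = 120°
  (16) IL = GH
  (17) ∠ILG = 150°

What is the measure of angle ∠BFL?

Step 1: By the law of cosines on triangle FBL: FL² = 7² + 7² − 2·7·7·cos(120°) = 147, so FL = 7·√3.
Step 2: By the inverse law of cosines on triangle BFL: cos(∠BFL) = (7² + (7·√3)² − 7²) / (2·7·7·√3) = 147/169.74 = 0.866, so ∠BFL = 30°.

Therefore, the measure of angle ∠BFL = 30°.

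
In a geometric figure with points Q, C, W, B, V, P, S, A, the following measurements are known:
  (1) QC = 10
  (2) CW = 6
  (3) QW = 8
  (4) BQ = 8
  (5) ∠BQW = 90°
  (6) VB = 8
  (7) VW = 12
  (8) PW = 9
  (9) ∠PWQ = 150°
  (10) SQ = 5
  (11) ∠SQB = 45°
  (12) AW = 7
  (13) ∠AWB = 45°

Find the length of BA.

Step 1: By the law of cosines on triangle BQW: BW² = 8² + 8² − 2·8·8·cos(90°) = 128, so BW = 8·√2.
Step 2: By the law of cosines on triangle BWA: BA² = (8·√2)² + 7² − 2·8·√2·7·cos(45°) = 65, so BA = √65.

Therefore, the length of BA = √65.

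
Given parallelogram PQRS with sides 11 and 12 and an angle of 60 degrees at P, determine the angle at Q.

Opposite sides of a parallelogram are parallel, so consecutive angles form co-interior angles on a transversal.
Co-interior angles sum to 180°, giving angle Q = 180 - 60 = 120 degrees.

120 degrees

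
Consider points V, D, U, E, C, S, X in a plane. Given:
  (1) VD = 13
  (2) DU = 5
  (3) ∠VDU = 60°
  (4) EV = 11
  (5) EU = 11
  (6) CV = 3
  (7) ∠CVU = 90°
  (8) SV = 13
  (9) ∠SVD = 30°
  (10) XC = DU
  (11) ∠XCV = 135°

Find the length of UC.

Step 1: By the law of cosines on triangle UDV: UV² = 5² + 13² − 2·5·13·cos(60°) = 129, so UV = √129.
Step 2: By the law of cosines on triangle UVC: UC² = √129² + 3² − 2·√129·3·cos(90°) = 138, so UC = √138.

Therefore, the length of UC = √138.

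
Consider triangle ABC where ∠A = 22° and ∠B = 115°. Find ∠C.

Let angle C = x. Then 22 + 115 + x = 180.
x = 180 - 137 = 43 degrees.

43 degrees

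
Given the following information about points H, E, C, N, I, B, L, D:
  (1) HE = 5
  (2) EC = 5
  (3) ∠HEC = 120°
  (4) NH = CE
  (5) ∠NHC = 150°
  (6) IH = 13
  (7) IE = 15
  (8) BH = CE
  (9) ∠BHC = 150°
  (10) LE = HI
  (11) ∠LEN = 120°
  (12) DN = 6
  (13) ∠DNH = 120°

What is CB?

From the given relations: BH = CE = 5.
Step 1: By the law of cosines on triangle CEH: CH² = 5² + 5² − 2·5·5·cos(120°) = 75, so CH = 5·√3.
Step 2: By the law of cosines on triangle CHB: CB² = (5·√3)² + 5² − 2·5·√3·5·cos(150°) = 175, so CB = 5·√7.

Therefore, the length of CB = 5·√7.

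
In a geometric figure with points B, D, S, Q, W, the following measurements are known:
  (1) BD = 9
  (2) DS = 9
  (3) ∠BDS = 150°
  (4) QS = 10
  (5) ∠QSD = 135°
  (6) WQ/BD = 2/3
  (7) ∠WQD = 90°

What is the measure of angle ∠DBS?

Step 1: By the law of cosines on triangle BDS: BS² = 9² + 9² − 2·9·9·cos(150°) = 302.3, so BS ≈ 17.39.
Step 2: By the inverse law of cosines on triangle DBS: cos(∠DBS) = (9² + 17.39² − 9²) / (2·9·17.39) = 302.3/312.96 = 0.9659, so ∠DBS = 15°.

Therefore, the measure of angle ∠DBS = 15°.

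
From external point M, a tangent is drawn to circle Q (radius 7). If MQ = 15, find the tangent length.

Let T be the point of tangency. Then QT ⊥ MT (radius ⊥ tangent).
In right triangle QTM: QM² = QT² + MT²
15² = 7² + MT²
MT² = 176, MT = 4*sqrt(11)

4*sqrt(11)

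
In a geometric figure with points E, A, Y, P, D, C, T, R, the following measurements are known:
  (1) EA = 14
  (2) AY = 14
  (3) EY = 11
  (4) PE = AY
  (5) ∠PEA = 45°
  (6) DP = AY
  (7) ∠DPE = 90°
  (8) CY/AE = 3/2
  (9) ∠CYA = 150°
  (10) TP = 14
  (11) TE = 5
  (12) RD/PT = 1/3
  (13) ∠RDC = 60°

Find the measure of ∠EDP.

From the given relations: DP = AY = 14; PE = AY = 14.
Step 1: By the law of cosines on triangle DPE: DE² = 14² + 14² − 2·14·14·cos(90°) = 392, so DE = 14·√2.
Step 2: By the inverse law of cosines on triangle EDP: cos(∠EDP) = ((14·√2)² + 14² − 14²) / (2·14·√2·14) = 392/554.37 = 0.7071, so ∠EDP = 45°.

Therefore, the measure of angle ∠EDP = 45°.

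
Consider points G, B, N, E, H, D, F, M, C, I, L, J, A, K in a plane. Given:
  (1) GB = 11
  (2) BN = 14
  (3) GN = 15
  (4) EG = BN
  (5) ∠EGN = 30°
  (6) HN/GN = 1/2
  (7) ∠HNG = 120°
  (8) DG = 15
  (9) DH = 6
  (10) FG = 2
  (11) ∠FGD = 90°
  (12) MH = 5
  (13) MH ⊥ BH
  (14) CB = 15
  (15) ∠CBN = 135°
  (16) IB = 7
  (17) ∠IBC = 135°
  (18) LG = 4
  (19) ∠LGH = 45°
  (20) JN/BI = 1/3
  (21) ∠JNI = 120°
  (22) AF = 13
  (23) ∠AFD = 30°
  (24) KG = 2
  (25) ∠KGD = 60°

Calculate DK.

Step 1: By the law of cosines on triangle DGK: DK² = 15² + 2² − 2·15·2·cos(60°) = 199, so DK = √199.

Therefore, the length of DK = √199.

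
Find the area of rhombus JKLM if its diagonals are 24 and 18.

Area of a rhombus = (d1 * d2) / 2
Area = (24 * 18) / 2
Area = 432 / 2
Area = 216

216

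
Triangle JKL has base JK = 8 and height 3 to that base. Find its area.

Area = (1/2) * base * height
Area = (1/2) * 8 * 3
Area = 12

12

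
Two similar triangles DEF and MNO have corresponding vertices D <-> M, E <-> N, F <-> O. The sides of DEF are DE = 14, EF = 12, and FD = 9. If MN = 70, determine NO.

Similar triangles have proportional sides. Setting up the proportion:
MN / DE = NO / EF
70 / 14 = NO / 12
NO = 12 * 70 / 14 = 60.

60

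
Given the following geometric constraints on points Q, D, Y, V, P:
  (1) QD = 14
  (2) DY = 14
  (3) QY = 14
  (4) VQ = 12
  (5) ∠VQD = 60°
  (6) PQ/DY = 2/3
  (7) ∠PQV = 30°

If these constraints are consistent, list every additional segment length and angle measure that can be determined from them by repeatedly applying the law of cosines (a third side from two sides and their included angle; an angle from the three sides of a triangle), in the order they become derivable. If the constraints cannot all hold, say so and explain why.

The constraints are consistent. Derivable facts, in order:
After 1 step:
- DV = 2·√43
- VP ≈ 6.09
- ∠DQY = 60°
- ∠DYQ = 60°
- ∠QDY = 60°
After 2 steps:
- ∠DVQ = 67.59°
- ∠PVQ = 49.99°
- ∠QDV = 52.41°
- ∠QPV = 100.01°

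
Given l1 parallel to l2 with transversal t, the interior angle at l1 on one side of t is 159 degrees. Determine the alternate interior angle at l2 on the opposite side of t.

Alternate interior angles formed by parallel lines and a transversal are equal.
The given angle is 159 degrees.
The alternate interior angle = 159 degrees.

159 degrees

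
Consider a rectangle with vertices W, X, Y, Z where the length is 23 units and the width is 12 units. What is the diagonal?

Using the Pythagorean theorem:
d² = 23² + 12² = 529 + 144 = 673
d = sqrt(673)

sqrt(673)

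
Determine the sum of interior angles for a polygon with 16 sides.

The sum of interior angles of an n-sided polygon is (n - 2) * 180.
For n = 16: (16 - 2) * 180 = 14 * 180 = 2520 degrees.

2520 degrees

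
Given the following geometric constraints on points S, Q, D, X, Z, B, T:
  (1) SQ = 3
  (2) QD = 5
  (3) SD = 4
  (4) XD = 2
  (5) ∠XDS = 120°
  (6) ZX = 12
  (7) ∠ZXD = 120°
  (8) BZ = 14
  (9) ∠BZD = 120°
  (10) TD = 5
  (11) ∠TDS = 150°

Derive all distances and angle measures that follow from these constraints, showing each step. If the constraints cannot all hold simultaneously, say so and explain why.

The constraints are consistent.

Step 1: From SD = 4, DX = 2, and ∠SDX = 120°, by the law of cosines:
  SX² = SD² + DX² - 2·SD·DX·cos(120°) = 16 + 4 + 8 = 28
  SX = 2·√7

Step 2: From SD = 4, DT = 5, and ∠SDT = 150°, by the law of cosines:
  ST² = SD² + DT² - 2·SD·DT·cos(150°) = 16 + 25 + 34.64 = 75.64
  ST ≈ 8.7

Step 3: From DX = 2, XZ = 12, and ∠DXZ = 120°, by the law of cosines:
  DZ² = DX² + XZ² - 2·DX·XZ·cos(120°) = 4 + 144 + 24 = 172
  DZ = 2·√43

Step 4: From SD = 4, SQ = 3, DQ = 5, by the inverse law of cosines:
  cos(∠DSQ) = (SD² + SQ² - DQ²) / (2·SD·SQ)
  ∠DSQ = 90°

Step 5: From QD = 5, QS = 3, DS = 4, by the inverse law of cosines:
  cos(∠DQS) = (QD² + QS² - DS²) / (2·QD·QS)
  ∠DQS = 53.13°

Step 6: From DQ = 5, DS = 4, QS = 3, by the inverse law of cosines:
  cos(∠QDS) = (DQ² + DS² - QS²) / (2·DQ·DS)
  ∠QDS = 36.87°

Step 7: From DZ = 2·√43, ZB = 14, and ∠DZB = 120°, by the law of cosines:
  DB² = DZ² + ZB² - 2·DZ·ZB·cos(120°) = 172 + 196 + 183.6 = 551.6
  DB ≈ 23.49

Step 8: From SD = 4, ST = 8.7, DT = 5, by the inverse law of cosines:
  cos(∠DST) = (SD² + ST² - DT²) / (2·SD·ST)
  ∠DST = 16.71°

Step 9: From SD = 4, SX = 2·√7, DX = 2, by the inverse law of cosines:
  cos(∠DSX) = (SD² + SX² - DX²) / (2·SD·SX)
  ∠DSX = 19.11°

Step 10: From DX = 2, DZ = 2·√43, XZ = 12, by the inverse law of cosines:
  cos(∠XDZ) = (DX² + DZ² - XZ²) / (2·DX·DZ)
  ∠XDZ = 52.41°

Step 11: From XD = 2, XS = 2·√7, DS = 4, by the inverse law of cosines:
  cos(∠DXS) = (XD² + XS² - DS²) / (2·XD·XS)
  ∠DXS = 40.89°

Step 12: From ZD = 2·√43, ZX = 12, DX = 2, by the inverse law of cosines:
  cos(∠DZX) = (ZD² + ZX² - DX²) / (2·ZD·ZX)
  ∠DZX = 7.59°

Step 13: From TD = 5, TS = 8.7, DS = 4, by the inverse law of cosines:
  cos(∠DTS) = (TD² + TS² - DS²) / (2·TD·TS)
  ∠DTS = 13.29°

Step 14: From DB = 23.49, DZ = 2·√43, BZ = 14, by the inverse law of cosines:
  cos(∠BDZ) = (DB² + DZ² - BZ²) / (2·DB·DZ)
  ∠BDZ = 31.08°

Step 15: From BD = 23.49, BZ = 14, DZ = 2·√43, by the inverse law of cosines:
  cos(∠DBZ) = (BD² + BZ² - DZ²) / (2·BD·BZ)
  ∠DBZ = 28.92°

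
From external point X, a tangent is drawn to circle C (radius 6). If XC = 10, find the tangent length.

The tangent, radius, and line from the external point to the center form a right triangle.
The right angle is where the tangent meets the radius.
By the Pythagorean theorem: tangent² + 6² = 10²
tangent² = 100 - 36 = 64
tangent = 8

8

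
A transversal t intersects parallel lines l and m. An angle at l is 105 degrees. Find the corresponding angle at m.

Corresponding angles formed by parallel lines and a transversal are equal.
The given angle is 105 degrees.
The corresponding angle = 105 degrees.

105 degrees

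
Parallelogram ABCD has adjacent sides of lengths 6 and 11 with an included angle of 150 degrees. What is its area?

Area = a * b * sin(theta)
Area = 6 * 11 * sin(150 degrees)
Area = 66 * 1/2
Area = 33

33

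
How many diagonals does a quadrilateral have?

The number of diagonals in an n-gon is n(n - 3)/2.
For n = 4: 4(4 - 3)/2 = 4 × 1 / 2 = 2.

2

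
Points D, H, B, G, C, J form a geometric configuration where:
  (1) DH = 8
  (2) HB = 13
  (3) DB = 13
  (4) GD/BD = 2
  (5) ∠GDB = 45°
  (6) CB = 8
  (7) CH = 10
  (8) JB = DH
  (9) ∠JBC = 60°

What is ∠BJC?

From the given relations: JB = DH = 8.
Step 1: By the law of cosines on triangle JBC: JC² = 8² + 8² − 2·8·8·cos(60°) = 64, so JC = 8.
Step 2: By the inverse law of cosines on triangle BJC: cos(∠BJC) = (8² + 8² − 8²) / (2·8·8) = 64/128 = 0.5, so ∠BJC = 60°.

Therefore, the measure of angle ∠BJC = 60°.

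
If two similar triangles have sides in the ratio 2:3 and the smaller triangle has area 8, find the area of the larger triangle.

For similar figures, the area ratio equals the square of the side ratio.
Side ratio (the smaller triangle to the larger triangle) = 2:3, so area ratio = 2^2:3^2 = 4:9.
If the area of the smaller triangle is 8, then the area of the larger triangle = 8 * (9/4) = 18.

18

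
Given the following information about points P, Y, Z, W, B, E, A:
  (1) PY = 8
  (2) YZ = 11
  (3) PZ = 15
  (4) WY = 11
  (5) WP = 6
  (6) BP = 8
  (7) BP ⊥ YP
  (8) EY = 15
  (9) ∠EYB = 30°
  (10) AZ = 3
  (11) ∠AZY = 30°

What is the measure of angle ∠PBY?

Step 1: By the law of cosines on triangle BPY: BY² = 8² + 8² − 2·8·8·cos(90°) = 128, so BY = 8·√2.
Step 2: By the inverse law of cosines on triangle PBY: cos(∠PBY) = (8² + (8·√2)² − 8²) / (2·8·8·√2) = 128/181.02 = 0.7071, so ∠PBY = 45°.

Therefore, the measure of angle ∠PBY = 45°.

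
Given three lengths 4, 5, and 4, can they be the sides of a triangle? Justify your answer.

Sort the sides: 4, 4, 5.
It suffices to check that the sum of the two smallest exceeds the largest:
4 + 4 = 8 > 5. ✓
Yes, a valid triangle can be formed.

Yes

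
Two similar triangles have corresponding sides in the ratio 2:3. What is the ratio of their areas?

Area scales with the square of linear dimensions. If every length is multiplied by 2/3, then the area is multiplied by (2/3)^2 = 4/9.
The area ratio is 4:9.

4:9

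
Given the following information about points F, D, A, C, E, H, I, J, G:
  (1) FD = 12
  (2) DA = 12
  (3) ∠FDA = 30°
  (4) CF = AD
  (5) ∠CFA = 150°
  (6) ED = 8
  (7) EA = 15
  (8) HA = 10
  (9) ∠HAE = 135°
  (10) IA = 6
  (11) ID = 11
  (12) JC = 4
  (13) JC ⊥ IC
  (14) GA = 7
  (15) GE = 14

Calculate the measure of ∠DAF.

Step 1: By the law of cosines on triangle ADF: AF² = 12² + 12² − 2·12·12·cos(30°) = 38.58, so AF ≈ 6.21.
Step 2: By the inverse law of cosines on triangle DAF: cos(∠DAF) = (12² + 6.21² − 12²) / (2·12·6.21) = 38.58/149.08 = 0.2588, so ∠DAF = 75°.

Therefore, the measure of angle ∠DAF = 75°.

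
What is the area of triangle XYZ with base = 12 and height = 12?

Area = (1/2) * base * height
Area = (1/2) * 12 * 12
Area = 72

72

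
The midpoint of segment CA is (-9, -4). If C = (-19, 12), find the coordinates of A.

Using the midpoint formula: M = ((x1 + x2)/2, (y1 + y2)/2)
We know M = (-9, -4) and C = (-19, 12)
For x: -9 = (-19 + x2)/2, so x2 = 2*-9 - -19 = 1
For y: -4 = (12 + y2)/2, so y2 = 2*-4 - 12 = -20
A = (1, -20)

(1, -20)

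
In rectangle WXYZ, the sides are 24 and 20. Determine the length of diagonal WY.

Using the Pythagorean theorem:
d² = 24² + 20² = 576 + 400 = 976
d = sqrt(976) = 4*sqrt(61)

4*sqrt(61)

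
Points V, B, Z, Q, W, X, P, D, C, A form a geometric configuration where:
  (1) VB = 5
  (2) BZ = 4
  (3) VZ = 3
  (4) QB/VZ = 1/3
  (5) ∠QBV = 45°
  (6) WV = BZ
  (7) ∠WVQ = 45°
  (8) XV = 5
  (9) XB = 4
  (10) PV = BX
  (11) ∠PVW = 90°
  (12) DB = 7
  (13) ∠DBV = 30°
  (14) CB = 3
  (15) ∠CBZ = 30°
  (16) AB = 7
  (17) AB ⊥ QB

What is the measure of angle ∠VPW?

From the given relations: PV = BX = 4; WV = BZ = 4.
Step 1: By the law of cosines on triangle PVW: PW² = 4² + 4² − 2·4·4·cos(90°) = 32, so PW = 4·√2.
Step 2: By the inverse law of cosines on triangle VPW: cos(∠VPW) = (4² + (4·√2)² − 4²) / (2·4·4·√2) = 32/45.25 = 0.7071, so ∠VPW = 45°.

Therefore, the measure of angle ∠VPW = 45°.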